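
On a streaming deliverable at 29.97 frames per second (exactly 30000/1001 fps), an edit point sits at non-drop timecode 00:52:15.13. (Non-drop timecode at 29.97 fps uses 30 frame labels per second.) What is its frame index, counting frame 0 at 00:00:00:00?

Total seconds to the label: (0 × 3600 + 52 × 60 + 15) = 3135.
Frame index = 3135 × 30 + 13 = 94063.

frame 94063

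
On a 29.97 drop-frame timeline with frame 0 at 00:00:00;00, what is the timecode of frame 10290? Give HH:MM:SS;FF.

Each 10-minute DF block holds 10 × 60 × 30 − 9 × 2 = 17982 frames. 10290 ÷ 17982 → 0 full blocks, remainder 10290.
Within the partial block the first minute is 1800 frames and each further minute 1798, so 5 further minute boundaries passed. Total skipped labels = 18 × 0 + 2 × 5 = 10.
Non-drop label index = 10290 + 10 = 10300; at 30 labels/s that is 00:05:43:10, i.e. DF 00:05:43;10.

00:05:43;10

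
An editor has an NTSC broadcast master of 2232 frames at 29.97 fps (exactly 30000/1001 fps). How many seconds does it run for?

Running time = 2232 / (30000/1001) = 74.4744 s.

74.4744 seconds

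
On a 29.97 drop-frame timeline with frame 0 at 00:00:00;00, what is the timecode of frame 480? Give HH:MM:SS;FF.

Ten DF minutes hold 17982 frames, so frame 480 lies in block 0 (frames 0–17981) with 480 frames into that block.
The block's first minute is 1800 frames and the rest 1798 each; 480 frames reaches minute 0, so 0 × 18 + 0 × 2 = 0 labels have been skipped so far.
Adding those back, label number 480 + 0 = 480 at 30 labels/s is 16 s + 0 f = 0 h 0 min 16 s frame 0, i.e. 00:00:16;00.

00:00:16;00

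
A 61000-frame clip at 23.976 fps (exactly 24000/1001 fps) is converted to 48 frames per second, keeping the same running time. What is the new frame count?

122122 frames

Target frames = source frames × (target rate / source rate) = 61000 × (48)/(24000/1001) = 61000 × 1001/500 = 122122.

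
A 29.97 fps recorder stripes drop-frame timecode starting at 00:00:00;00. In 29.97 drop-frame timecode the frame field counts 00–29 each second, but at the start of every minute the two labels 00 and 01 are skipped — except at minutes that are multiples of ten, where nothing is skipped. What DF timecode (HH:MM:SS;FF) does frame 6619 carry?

00:03:40;25

Each 10-minute DF block holds 10 × 60 × 30 − 9 × 2 = 17982 frames. 6619 ÷ 17982 → 0 full blocks, remainder 6619.
Within the partial block the first minute is 1800 frames and each further minute 1798, so 3 further minute boundaries passed. Total skipped labels = 18 × 0 + 2 × 3 = 6.
Non-drop label index = 6619 + 6 = 6625; at 30 labels/s that is 00:03:40:25, i.e. DF 00:03:40;25.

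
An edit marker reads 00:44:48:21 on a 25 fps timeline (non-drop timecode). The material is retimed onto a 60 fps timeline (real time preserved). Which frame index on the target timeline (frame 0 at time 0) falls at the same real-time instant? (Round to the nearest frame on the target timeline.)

Source frame index: (0×3600 + 44×60 + 48) × 25 + 21 = 67221.
Real time: 67221 / (25) = 67221/25 s.
Target frame: (67221/25) × (60) = 806652/5 ≈ 161330.400 → 161330.

frame 161330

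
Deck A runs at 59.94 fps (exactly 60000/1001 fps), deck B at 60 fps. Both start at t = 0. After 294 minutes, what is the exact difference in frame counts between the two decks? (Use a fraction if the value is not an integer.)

294 min = 17640 s.
A emits 60000/1001 × 17640 = 151200000/143 frames; B emits 60 × 17640 = 1058400.
Difference = 151200/143 frames (≈ 1057.3427); B is ahead of A.

151200/143 frames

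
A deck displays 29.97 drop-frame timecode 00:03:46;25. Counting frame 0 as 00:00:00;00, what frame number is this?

As if non-drop at 30 labels/s: (0 × 3600 + 3 × 60 + 46) × 30 + 25 = 6805.
Minute boundaries passed: 3; those not divisible by 10: 3 − 0 = 3; dropped labels = 2 × 3 = 6.
Actual frame index = 6805 − 6 = 6799.

6799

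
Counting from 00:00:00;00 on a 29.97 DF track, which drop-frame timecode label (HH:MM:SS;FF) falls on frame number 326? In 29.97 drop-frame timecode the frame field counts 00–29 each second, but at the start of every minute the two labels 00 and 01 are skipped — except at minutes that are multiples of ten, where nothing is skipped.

Ten DF minutes hold 17982 frames, so frame 326 lies in block 0 (frames 0–17981) with 326 frames into that block.
The block's first minute is 1800 frames and the rest 1798 each; 326 frames reaches minute 0, so 0 × 18 + 0 × 2 = 0 labels have been skipped so far.
Adding those back, label number 326 + 0 = 326 at 30 labels/s is 10 s + 26 f = 0 h 0 min 10 s frame 26, i.e. 00:00:10;26.

00:00:10;26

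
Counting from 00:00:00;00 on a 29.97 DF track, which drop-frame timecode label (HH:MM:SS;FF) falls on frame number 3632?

Each 10-minute DF block holds 10 × 60 × 30 − 9 × 2 = 17982 frames. 3632 ÷ 17982 → 0 full blocks, remainder 3632.
Within the partial block the first minute is 1800 frames and each further minute 1798, so 2 further minute boundaries passed. Total skipped labels = 18 × 0 + 2 × 2 = 4.
Non-drop label index = 3632 + 4 = 3636; at 30 labels/s that is 00:02:01:06, i.e. DF 00:02:01;06.

00:02:01;06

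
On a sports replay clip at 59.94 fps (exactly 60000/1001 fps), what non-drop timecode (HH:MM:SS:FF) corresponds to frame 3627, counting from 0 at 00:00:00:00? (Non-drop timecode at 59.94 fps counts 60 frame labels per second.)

3627 ÷ 60 = 60 full seconds, remainder 27 frames.
60 s = 0 h 1 min 0 s.
Timecode: 00:01:00:27.

00:01:00:27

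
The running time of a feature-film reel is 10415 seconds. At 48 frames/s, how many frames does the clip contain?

499920 frames

Frames = 10415 × 48 = 499920.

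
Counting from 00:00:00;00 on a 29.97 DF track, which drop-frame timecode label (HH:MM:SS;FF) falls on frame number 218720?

Each 10-minute DF block holds 10 × 60 × 30 − 9 × 2 = 17982 frames. 218720 ÷ 17982 → 12 full blocks, remainder 2936.
Within the partial block the first minute is 1800 frames and each further minute 1798, so 1 further minute boundary passed. Total skipped labels = 18 × 12 + 2 × 1 = 218.
Non-drop label index = 218720 + 218 = 218938; at 30 labels/s that is 02:01:37:28, i.e. DF 02:01:37;28.

02:01:37;28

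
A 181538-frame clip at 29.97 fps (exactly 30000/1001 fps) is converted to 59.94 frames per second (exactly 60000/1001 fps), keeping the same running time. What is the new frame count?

363076 frames

Frames at target rate = 181538 × (60000/1001) / (30000/1001) = 363076.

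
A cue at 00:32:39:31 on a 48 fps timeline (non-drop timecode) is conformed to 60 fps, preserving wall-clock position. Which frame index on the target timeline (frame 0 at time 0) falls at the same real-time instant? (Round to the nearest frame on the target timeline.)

Source frame index: (0×3600 + 32×60 + 39) × 48 + 31 = 94063.
Real time: 94063 / (48) = 94063/48 s.
Target frame: (94063/48) × (60) = 470315/4 ≈ 117578.750 → 117579.

frame 117579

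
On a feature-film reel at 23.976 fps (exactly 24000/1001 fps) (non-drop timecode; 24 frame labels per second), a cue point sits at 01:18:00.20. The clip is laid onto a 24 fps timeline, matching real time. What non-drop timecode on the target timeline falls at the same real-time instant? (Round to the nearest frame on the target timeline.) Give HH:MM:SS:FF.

01:18:05:12

Source frame index: (1×3600 + 18×60 + 0) × 24 + 20 = 112340.
Real time: 112340 / (24000/1001) = 5622617/1200 s.
Target frame: (5622617/1200) × (24) = 5622617/50 ≈ 112452.340 → 112452.
At 24 labels/s: frame 112452 → 01:18:05:12.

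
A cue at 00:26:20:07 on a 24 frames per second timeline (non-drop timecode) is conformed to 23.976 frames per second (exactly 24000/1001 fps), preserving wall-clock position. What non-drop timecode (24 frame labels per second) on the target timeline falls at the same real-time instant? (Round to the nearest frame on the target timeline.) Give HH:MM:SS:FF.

Source frame index: (0×3600 + 26×60 + 20) × 24 + 7 = 37927.
Real time: 37927 / (24) = 37927/24 s.
Target frame: (37927/24) × (24000/1001) = 37927000/1001 ≈ 37889.111 → 37889.
At 24 labels/s: frame 37889 → 00:26:18:17.

00:26:18:17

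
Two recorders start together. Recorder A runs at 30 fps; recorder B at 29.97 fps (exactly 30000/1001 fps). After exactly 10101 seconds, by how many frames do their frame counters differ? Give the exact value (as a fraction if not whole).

3330/11 frames

A emits 30 × 10101 = 303030 frames; B emits 30000/1001 × 10101 = 3330000/11.
Difference = 3330/11 frames (≈ 302.7273); B is behind A.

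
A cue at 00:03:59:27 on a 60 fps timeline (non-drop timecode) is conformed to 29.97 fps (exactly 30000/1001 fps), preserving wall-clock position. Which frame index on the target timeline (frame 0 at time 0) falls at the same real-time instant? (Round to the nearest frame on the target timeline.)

frame 7176

Source frame index: (0×3600 + 3×60 + 59) × 60 + 27 = 14367.
Real time: 14367 / (60) = 4789/20 s.
Target frame: (4789/20) × (30000/1001) = 7183500/1001 ≈ 7176.324 → 7176.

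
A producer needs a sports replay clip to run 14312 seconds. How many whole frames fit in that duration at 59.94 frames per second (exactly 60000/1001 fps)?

857862 frames

Frames = 14312 × 60000/1001 = 858720000/1001 ≈ 857862.1379.
Complete frames: 857862.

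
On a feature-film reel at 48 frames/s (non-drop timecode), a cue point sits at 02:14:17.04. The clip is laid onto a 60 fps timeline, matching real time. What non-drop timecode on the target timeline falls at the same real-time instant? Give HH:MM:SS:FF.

02:14:17:05

Source frame index: (2×3600 + 14×60 + 17) × 48 + 4 = 386740.
Real time: 386740 / (48) = 96685/12 s.
Target frame: (96685/12) × (60) = 483425.
At 60 labels/s: frame 483425 → 02:14:17:05.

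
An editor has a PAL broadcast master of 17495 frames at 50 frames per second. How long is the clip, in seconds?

349.9 seconds

Running time = 17495 / (50) = 349.9 s.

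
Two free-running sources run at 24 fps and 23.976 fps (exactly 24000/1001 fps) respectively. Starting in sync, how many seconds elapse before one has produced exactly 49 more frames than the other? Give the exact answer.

49049/24 seconds

The gap grows by |24000/1001 − 24| = 24/1001 frames per second.
Time for a 49-frame gap: 49 ÷ (24/1001) = 49049/24 s.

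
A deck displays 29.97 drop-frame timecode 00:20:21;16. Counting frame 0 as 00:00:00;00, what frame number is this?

36610

Complete 10-minute blocks: 2, each 17982 frames → 35964.
Remaining 0 whole minutes in the current block: 0 frames.
Within the current minute: 21 × 30 + 16 = 646. Total = 35964 + 0 + 646 = 36610.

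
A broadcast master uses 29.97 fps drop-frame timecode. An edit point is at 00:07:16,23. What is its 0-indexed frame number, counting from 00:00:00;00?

As if non-drop at 30 labels/s: (0 × 3600 + 7 × 60 + 16) × 30 + 23 = 13103.
Minute boundaries passed: 7; those not divisible by 10: 7 − 0 = 7; dropped labels = 2 × 7 = 14.
Actual frame index = 13103 − 14 = 13089.

13089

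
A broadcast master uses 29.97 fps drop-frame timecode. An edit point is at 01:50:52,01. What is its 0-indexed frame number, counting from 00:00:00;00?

As if non-drop at 30 labels/s: (1 × 3600 + 50 × 60 + 52) × 30 + 1 = 199561.
Minute boundaries passed: 110; those not divisible by 10: 110 − 11 = 99; dropped labels = 2 × 99 = 198.
Actual frame index = 199561 − 198 = 199363.

199363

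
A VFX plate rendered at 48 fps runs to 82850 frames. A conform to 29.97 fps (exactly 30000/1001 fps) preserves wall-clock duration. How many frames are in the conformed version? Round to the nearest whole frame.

Frames at target rate = 82850 × (30000/1001) / (48) = 51781250/1001 ≈ 51729.520.
Nearest whole frame: 51730.

51730 frames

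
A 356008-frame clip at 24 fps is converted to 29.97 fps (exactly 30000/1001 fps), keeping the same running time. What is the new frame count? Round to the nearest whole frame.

444565 frames

Frames at target rate = 356008 × (30000/1001) / (24) = 445010000/1001 ≈ 444565.435.
Nearest whole frame: 444565.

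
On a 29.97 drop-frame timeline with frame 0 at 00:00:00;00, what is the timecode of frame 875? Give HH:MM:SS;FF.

Each 10-minute DF block holds 10 × 60 × 30 − 9 × 2 = 17982 frames. 875 ÷ 17982 → 0 full blocks, remainder 875.
Within the partial block the first minute is 1800 frames and each further minute 1798, so 0 further minute boundaries passed. Total skipped labels = 18 × 0 + 2 × 0 = 0.
Non-drop label index = 875 + 0 = 875; at 30 labels/s that is 00:00:29:05, i.e. DF 00:00:29;05.

00:00:29;05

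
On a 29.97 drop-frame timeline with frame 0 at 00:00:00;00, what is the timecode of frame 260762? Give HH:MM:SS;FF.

Each 10-minute DF block holds 10 × 60 × 30 − 9 × 2 = 17982 frames. 260762 ÷ 17982 → 14 full blocks, remainder 9014.
Within the partial block the first minute is 1800 frames and each further minute 1798, so 5 further minute boundaries passed. Total skipped labels = 18 × 14 + 2 × 5 = 262.
Non-drop label index = 260762 + 262 = 261024; at 30 labels/s that is 02:25:00:24, i.e. DF 02:25:00;24.

02:25:00;24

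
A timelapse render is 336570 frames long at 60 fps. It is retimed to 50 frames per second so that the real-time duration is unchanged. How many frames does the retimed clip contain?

280475 frames

Target frames = source frames × (target rate / source rate) = 336570 × (50)/(60) = 336570 × 5/6 = 280475.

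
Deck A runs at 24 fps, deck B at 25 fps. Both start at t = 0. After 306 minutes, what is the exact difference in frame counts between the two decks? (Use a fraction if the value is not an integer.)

306 min = 18360 s.
A emits 24 × 18360 = 440640 frames; B emits 25 × 18360 = 459000.
Difference = 18360 frames; B is ahead of A.

18360 frames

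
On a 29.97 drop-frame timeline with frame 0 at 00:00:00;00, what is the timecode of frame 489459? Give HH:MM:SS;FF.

Each 10-minute DF block holds 10 × 60 × 30 − 9 × 2 = 17982 frames. 489459 ÷ 17982 → 27 full blocks, remainder 3945.
Within the partial block the first minute is 1800 frames and each further minute 1798, so 2 further minute boundaries passed. Total skipped labels = 18 × 27 + 2 × 2 = 490.
Non-drop label index = 489459 + 490 = 489949; at 30 labels/s that is 04:32:11:19, i.e. DF 04:32:11;19.

04:32:11;19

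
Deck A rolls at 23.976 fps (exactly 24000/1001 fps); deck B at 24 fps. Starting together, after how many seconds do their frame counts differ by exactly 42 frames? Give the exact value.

1751.75 seconds

The gap grows by |24 − 24000/1001| = 24/1001 frames per second.
Time for a 42-frame gap: 42 ÷ (24/1001) = 1751.75 s.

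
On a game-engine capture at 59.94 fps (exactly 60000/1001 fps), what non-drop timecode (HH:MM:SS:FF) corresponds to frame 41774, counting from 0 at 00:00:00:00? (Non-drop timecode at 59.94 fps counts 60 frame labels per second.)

00:11:36:14

41774 ÷ 60 = 696 full seconds, remainder 14 frames.
696 s = 0 h 11 min 36 s.
Timecode: 00:11:36:14.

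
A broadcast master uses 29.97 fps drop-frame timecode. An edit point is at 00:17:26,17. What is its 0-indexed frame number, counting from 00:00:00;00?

31365

Complete 10-minute blocks: 1, each 17982 frames → 17982.
Remaining 7 whole minutes in the current block: 1800 + 6 × 1798 = 12588 frames.
Within the current minute: 26 × 30 + 17 − 2 = 795 (labels ;00/;01 skipped at this minute). Total = 17982 + 12588 + 795 = 31365.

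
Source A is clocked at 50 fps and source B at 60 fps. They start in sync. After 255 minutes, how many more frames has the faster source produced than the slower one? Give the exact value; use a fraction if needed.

153000 frames

255 min = 15300 s.
A emits 50 × 15300 = 765000 frames; B emits 60 × 15300 = 918000.
Difference = 153000 frames; B is ahead of A.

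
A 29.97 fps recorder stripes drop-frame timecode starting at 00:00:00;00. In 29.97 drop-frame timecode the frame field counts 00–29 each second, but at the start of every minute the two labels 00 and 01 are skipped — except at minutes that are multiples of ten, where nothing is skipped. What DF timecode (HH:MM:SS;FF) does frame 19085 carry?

00:10:36;23

Ten DF minutes hold 17982 frames, so frame 19085 lies in block 1 (frames 17982–35963) with 1103 frames into that block.
The block's first minute is 1800 frames and the rest 1798 each; 1103 frames reaches minute 0, so 1 × 18 + 0 × 2 = 18 labels have been skipped so far.
Adding those back, label number 19085 + 18 = 19103 at 30 labels/s is 636 s + 23 f = 0 h 10 min 36 s frame 23, i.e. 00:10:36;23.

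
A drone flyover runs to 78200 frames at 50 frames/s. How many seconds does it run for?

Running time = 78200 / (50) = 1564 s.

1564 seconds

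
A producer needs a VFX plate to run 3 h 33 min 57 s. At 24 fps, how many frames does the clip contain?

3 h 33 min 57 s = 12837 s.
Frames = 12837 × 24 = 308088.

308088 frames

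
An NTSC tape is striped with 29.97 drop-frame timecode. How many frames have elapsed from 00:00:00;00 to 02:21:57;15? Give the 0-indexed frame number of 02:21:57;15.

255271

As if non-drop at 30 labels/s: (2 × 3600 + 21 × 60 + 57) × 30 + 15 = 255525.
Minute boundaries passed: 141; those not divisible by 10: 141 − 14 = 127; dropped labels = 2 × 127 = 254.
Actual frame index = 255525 − 254 = 255271.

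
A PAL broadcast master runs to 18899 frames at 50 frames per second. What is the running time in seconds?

Running time = 18899 / (50) = 377.98 s.

377.98 seconds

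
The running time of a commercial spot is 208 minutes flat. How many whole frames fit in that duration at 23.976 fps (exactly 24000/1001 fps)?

299220 frames

208 min = 12480 s.
Frames = 12480 × 24000/1001 = 23040000/77 ≈ 299220.7792.
Complete frames: 299220.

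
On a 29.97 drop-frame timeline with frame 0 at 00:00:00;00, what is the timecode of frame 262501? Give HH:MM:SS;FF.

Ten DF minutes hold 17982 frames, so frame 262501 lies in block 14 (frames 251748–269729) with 10753 frames into that block.
The block's first minute is 1800 frames and the rest 1798 each; 10753 frames reaches minute 5, so 14 × 18 + 5 × 2 = 262 labels have been skipped so far.
Adding those back, label number 262501 + 262 = 262763 at 30 labels/s is 8758 s + 23 f = 2 h 25 min 58 s frame 23, i.e. 02:25:58;23.

02:25:58;23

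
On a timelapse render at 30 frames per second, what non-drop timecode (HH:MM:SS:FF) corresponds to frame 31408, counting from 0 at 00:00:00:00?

00:17:26:28

31408 ÷ 30 = 1046 full seconds, remainder 28 frames.
1046 s = 0 h 17 min 26 s.
Timecode: 00:17:26:28.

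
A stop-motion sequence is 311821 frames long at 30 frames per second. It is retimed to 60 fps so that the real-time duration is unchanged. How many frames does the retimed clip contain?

Target frames = source frames × (target rate / source rate) = 311821 × (60)/(30) = 311821 × 2 = 623642.

623642 frames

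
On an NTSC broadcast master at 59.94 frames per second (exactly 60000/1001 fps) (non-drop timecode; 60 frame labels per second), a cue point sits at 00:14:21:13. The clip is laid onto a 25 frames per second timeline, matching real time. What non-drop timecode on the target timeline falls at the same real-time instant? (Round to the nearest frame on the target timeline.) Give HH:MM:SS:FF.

Source frame index: (0×3600 + 14×60 + 21) × 60 + 13 = 51673.
Real time: 51673 / (60000/1001) = 51724673/60000 s.
Target frame: (51724673/60000) × (25) = 51724673/2400 ≈ 21551.947 → 21552.
At 25 labels/s: frame 21552 → 00:14:22:02.

00:14:22:02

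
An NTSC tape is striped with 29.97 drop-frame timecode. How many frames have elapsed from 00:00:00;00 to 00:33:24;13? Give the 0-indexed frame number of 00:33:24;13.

60073

Complete 10-minute blocks: 3, each 17982 frames → 53946.
Remaining 3 whole minutes in the current block: 1800 + 2 × 1798 = 5396 frames.
Within the current minute: 24 × 30 + 13 − 2 = 731 (labels ;00/;01 skipped at this minute). Total = 53946 + 5396 + 731 = 60073.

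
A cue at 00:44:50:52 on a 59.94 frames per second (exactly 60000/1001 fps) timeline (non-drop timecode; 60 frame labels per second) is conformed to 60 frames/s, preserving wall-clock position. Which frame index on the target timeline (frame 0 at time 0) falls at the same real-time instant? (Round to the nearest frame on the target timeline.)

frame 161613

Source frame index: (0×3600 + 44×60 + 50) × 60 + 52 = 161452.
Real time: 161452 / (60000/1001) = 40403363/15000 s.
Target frame: (40403363/15000) × (60) = 40403363/250 ≈ 161613.452 → 161613.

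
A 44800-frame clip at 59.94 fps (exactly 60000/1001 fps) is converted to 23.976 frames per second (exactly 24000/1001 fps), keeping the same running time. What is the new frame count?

Target frames = source frames × (target rate / source rate) = 44800 × (24000/1001)/(60000/1001) = 44800 × 2/5 = 17920.

17920 frames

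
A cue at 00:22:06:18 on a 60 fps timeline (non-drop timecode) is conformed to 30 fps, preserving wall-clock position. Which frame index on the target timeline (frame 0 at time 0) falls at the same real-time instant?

Source frame index: (0×3600 + 22×60 + 6) × 60 + 18 = 79578.
Real time: 79578 / (60) = 13263/10 s.
Target frame: (13263/10) × (30) = 39789.

frame 39789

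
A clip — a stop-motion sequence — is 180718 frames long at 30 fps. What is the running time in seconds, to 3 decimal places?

Running time = 180718 × 1/30 = 90359/15 s ≈ 6023.933 s.

6023.933 seconds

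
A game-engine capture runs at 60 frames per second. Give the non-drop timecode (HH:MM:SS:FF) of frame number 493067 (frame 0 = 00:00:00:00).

02:16:57:47

493067 ÷ 60 = 8217 full seconds, remainder 47 frames.
8217 s = 2 h 16 min 57 s.
Timecode: 02:16:57:47.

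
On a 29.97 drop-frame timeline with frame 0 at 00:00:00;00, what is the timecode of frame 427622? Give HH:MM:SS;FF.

Ten DF minutes hold 17982 frames, so frame 427622 lies in block 23 (frames 413586–431567) with 14036 frames into that block.
The block's first minute is 1800 frames and the rest 1798 each; 14036 frames reaches minute 7, so 23 × 18 + 7 × 2 = 428 labels have been skipped so far.
Adding those back, label number 427622 + 428 = 428050 at 30 labels/s is 14268 s + 10 f = 3 h 57 min 48 s frame 10, i.e. 03:57:48;10.

03:57:48;10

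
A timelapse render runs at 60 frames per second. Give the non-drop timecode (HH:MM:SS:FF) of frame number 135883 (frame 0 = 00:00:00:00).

135883 ÷ 60 = 2264 full seconds, remainder 43 frames.
2264 s = 0 h 37 min 44 s.
Timecode: 00:37:44:43.

00:37:44:43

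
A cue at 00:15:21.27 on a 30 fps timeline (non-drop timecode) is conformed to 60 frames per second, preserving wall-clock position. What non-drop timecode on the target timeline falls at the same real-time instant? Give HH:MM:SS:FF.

00:15:21:54

Source frame index: (0×3600 + 15×60 + 21) × 30 + 27 = 27657.
Real time: 27657 / (30) = 9219/10 s.
Target frame: (9219/10) × (60) = 55314.
At 60 labels/s: frame 55314 → 00:15:21:54.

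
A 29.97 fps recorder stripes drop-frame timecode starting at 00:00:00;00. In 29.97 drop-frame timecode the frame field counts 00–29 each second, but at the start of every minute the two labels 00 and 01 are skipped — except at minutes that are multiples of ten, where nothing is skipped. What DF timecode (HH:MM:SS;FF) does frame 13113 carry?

00:07:17;17

Each 10-minute DF block holds 10 × 60 × 30 − 9 × 2 = 17982 frames. 13113 ÷ 17982 → 0 full blocks, remainder 13113.
Within the partial block the first minute is 1800 frames and each further minute 1798, so 7 further minute boundaries passed. Total skipped labels = 18 × 0 + 2 × 7 = 14.
Non-drop label index = 13113 + 14 = 13127; at 30 labels/s that is 00:07:17:17, i.e. DF 00:07:17;17.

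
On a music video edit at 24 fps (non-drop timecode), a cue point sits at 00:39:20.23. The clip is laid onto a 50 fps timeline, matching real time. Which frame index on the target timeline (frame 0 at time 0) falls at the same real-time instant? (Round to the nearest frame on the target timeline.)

Source frame index: (0×3600 + 39×60 + 20) × 24 + 23 = 56663.
Real time: 56663 / (24) = 56663/24 s.
Target frame: (56663/24) × (50) = 1416575/12 ≈ 118047.917 → 118048.

frame 118048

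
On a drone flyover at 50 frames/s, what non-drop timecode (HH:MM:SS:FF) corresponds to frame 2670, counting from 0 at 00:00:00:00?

2670 ÷ 50 = 53 full seconds, remainder 20 frames.
53 s = 0 h 0 min 53 s.
Timecode: 00:00:53:20.

00:00:53:20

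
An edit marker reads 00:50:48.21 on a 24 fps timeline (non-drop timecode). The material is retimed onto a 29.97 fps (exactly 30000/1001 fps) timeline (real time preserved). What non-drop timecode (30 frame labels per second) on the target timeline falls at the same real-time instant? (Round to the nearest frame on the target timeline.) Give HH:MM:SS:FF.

00:50:45:25

Source frame index: (0×3600 + 50×60 + 48) × 24 + 21 = 73173.
Real time: 73173 / (24) = 24391/8 s.
Target frame: (24391/8) × (30000/1001) = 91466250/1001 ≈ 91374.875 → 91375.
At 30 labels/s: frame 91375 → 00:50:45:25.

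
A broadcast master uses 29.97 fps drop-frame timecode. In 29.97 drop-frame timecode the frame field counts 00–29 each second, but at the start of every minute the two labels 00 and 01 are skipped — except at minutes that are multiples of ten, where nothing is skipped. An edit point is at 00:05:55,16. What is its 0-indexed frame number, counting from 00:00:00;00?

Complete 10-minute blocks: 0, each 17982 frames → 0.
Remaining 5 whole minutes in the current block: 1800 + 4 × 1798 = 8992 frames.
Within the current minute: 55 × 30 + 16 − 2 = 1664 (labels ;00/;01 skipped at this minute). Total = 0 + 8992 + 1664 = 10656.

10656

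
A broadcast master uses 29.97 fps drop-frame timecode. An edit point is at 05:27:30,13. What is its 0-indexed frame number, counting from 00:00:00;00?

Complete 10-minute blocks: 32, each 17982 frames → 575424.
Remaining 7 whole minutes in the current block: 1800 + 6 × 1798 = 12588 frames.
Within the current minute: 30 × 30 + 13 − 2 = 911 (labels ;00/;01 skipped at this minute). Total = 575424 + 12588 + 911 = 588923.

588923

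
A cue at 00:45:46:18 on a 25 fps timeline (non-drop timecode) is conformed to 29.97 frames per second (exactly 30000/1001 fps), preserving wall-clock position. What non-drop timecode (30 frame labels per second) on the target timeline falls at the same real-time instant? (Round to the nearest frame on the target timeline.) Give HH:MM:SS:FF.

00:45:43:29

Source frame index: (0×3600 + 45×60 + 46) × 25 + 18 = 68668.
Real time: 68668 / (25) = 68668/25 s.
Target frame: (68668/25) × (30000/1001) = 82401600/1001 ≈ 82319.281 → 82319.
At 30 labels/s: frame 82319 → 00:45:43:29.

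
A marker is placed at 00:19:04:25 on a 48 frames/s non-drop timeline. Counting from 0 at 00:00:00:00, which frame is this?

frame 54937

Total seconds to the label: (0 × 3600 + 19 × 60 + 4) = 1144.
Frame index = 1144 × 48 + 25 = 54937.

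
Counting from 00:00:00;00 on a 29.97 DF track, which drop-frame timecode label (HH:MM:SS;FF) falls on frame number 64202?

00:35:42;06

Ten DF minutes hold 17982 frames, so frame 64202 lies in block 3 (frames 53946–71927) with 10256 frames into that block.
The block's first minute is 1800 frames and the rest 1798 each; 10256 frames reaches minute 5, so 3 × 18 + 5 × 2 = 64 labels have been skipped so far.
Adding those back, label number 64202 + 64 = 64266 at 30 labels/s is 2142 s + 6 f = 0 h 35 min 42 s frame 6, i.e. 00:35:42;06.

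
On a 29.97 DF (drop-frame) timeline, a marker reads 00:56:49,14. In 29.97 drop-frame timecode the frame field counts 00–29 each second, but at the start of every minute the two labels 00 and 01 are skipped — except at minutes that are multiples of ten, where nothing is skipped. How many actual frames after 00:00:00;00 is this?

As if non-drop at 30 labels/s: (0 × 3600 + 56 × 60 + 49) × 30 + 14 = 102284.
Minute boundaries passed: 56; those not divisible by 10: 56 − 5 = 51; dropped labels = 2 × 51 = 102.
Actual frame index = 102284 − 102 = 102182.

102182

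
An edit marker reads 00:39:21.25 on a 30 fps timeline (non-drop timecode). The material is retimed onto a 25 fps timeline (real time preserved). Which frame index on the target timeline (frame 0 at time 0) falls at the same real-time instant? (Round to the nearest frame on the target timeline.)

Source frame index: (0×3600 + 39×60 + 21) × 30 + 25 = 70855.
Real time: 70855 / (30) = 14171/6 s.
Target frame: (14171/6) × (25) = 354275/6 ≈ 59045.833 → 59046.

frame 59046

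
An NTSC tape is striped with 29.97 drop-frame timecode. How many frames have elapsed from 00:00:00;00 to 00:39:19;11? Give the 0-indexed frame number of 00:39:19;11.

As if non-drop at 30 labels/s: (0 × 3600 + 39 × 60 + 19) × 30 + 11 = 70781.
Minute boundaries passed: 39; those not divisible by 10: 39 − 3 = 36; dropped labels = 2 × 36 = 72.
Actual frame index = 70781 − 72 = 70709.

70709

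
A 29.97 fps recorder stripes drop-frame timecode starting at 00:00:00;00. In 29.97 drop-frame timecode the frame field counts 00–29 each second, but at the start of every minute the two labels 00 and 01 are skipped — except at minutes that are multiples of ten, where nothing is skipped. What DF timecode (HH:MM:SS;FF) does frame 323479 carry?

Ten DF minutes hold 17982 frames, so frame 323479 lies in block 17 (frames 305694–323675) with 17785 frames into that block.
The block's first minute is 1800 frames and the rest 1798 each; 17785 frames reaches minute 9, so 17 × 18 + 9 × 2 = 324 labels have been skipped so far.
Adding those back, label number 323479 + 324 = 323803 at 30 labels/s is 10793 s + 13 f = 2 h 59 min 53 s frame 13, i.e. 02:59:53;13.

02:59:53;13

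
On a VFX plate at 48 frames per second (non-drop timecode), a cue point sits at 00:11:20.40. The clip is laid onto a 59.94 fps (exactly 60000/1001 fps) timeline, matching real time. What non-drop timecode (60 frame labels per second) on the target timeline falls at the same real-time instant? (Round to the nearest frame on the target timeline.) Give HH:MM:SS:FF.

00:11:20:09

Source frame index: (0×3600 + 11×60 + 20) × 48 + 40 = 32680.
Real time: 32680 / (48) = 4085/6 s.
Target frame: (4085/6) × (60000/1001) = 40850000/1001 ≈ 40809.191 → 40809.
At 60 labels/s: frame 40809 → 00:11:20:09.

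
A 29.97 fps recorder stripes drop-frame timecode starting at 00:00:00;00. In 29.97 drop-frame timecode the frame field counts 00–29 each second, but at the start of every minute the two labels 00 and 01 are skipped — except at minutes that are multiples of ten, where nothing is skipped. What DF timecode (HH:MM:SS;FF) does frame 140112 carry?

Each 10-minute DF block holds 10 × 60 × 30 − 9 × 2 = 17982 frames. 140112 ÷ 17982 → 7 full blocks, remainder 14238.
Within the partial block the first minute is 1800 frames and each further minute 1798, so 7 further minute boundaries passed. Total skipped labels = 18 × 7 + 2 × 7 = 140.
Non-drop label index = 140112 + 140 = 140252; at 30 labels/s that is 01:17:55:02, i.e. DF 01:17:55;02.

01:17:55;02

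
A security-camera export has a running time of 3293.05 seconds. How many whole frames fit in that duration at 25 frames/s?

82326 frames

Frames = 3293.05 × 25 = 329305/4 ≈ 82326.2500.
Complete frames: 82326.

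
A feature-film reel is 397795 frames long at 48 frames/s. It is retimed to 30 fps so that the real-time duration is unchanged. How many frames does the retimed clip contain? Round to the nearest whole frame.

248622 frames

Frames at target rate = 397795 × (30) / (48) = 1988975/8 ≈ 248621.875.
Nearest whole frame: 248622.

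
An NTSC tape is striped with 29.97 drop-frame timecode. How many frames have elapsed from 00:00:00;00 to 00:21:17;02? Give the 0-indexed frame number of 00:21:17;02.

As if non-drop at 30 labels/s: (0 × 3600 + 21 × 60 + 17) × 30 + 2 = 38312.
Minute boundaries passed: 21; those not divisible by 10: 21 − 2 = 19; dropped labels = 2 × 19 = 38.
Actual frame index = 38312 − 38 = 38274.

38274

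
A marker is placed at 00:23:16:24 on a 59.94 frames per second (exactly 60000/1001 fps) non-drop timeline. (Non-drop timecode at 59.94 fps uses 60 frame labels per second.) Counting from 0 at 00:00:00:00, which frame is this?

Total seconds to the label: (0 × 3600 + 23 × 60 + 16) = 1396.
Frame index = 1396 × 60 + 24 = 83784.

frame 83784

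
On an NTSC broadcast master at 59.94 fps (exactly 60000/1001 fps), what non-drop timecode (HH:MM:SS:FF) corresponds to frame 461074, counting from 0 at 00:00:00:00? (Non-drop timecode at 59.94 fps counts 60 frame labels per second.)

02:08:04:34

461074 ÷ 60 = 7684 full seconds, remainder 34 frames.
7684 s = 2 h 8 min 4 s.
Timecode: 02:08:04:34.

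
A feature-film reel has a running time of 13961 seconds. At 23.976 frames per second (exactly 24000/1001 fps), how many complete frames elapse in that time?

334729 frames

Frames = 13961 × 24000/1001 = 335064000/1001 ≈ 334729.2707.
Complete frames: 334729.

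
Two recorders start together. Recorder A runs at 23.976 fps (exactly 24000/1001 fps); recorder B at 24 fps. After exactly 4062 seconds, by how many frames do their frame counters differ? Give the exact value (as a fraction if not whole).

97488/1001 frames

A emits 24000/1001 × 4062 = 97488000/1001 frames; B emits 24 × 4062 = 97488.
Difference = 97488/1001 frames (≈ 97.3906); B is ahead of A.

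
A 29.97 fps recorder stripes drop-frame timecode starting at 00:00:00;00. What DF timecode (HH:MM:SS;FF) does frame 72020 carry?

00:40:03;02

Ten DF minutes hold 17982 frames, so frame 72020 lies in block 4 (frames 71928–89909) with 92 frames into that block.
The block's first minute is 1800 frames and the rest 1798 each; 92 frames reaches minute 0, so 4 × 18 + 0 × 2 = 72 labels have been skipped so far.
Adding those back, label number 72020 + 72 = 72092 at 30 labels/s is 2403 s + 2 f = 0 h 40 min 3 s frame 2, i.e. 00:40:03;02.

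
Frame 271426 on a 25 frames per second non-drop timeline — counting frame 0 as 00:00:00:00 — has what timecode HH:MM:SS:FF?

271426 ÷ 25 = 10857 full seconds, remainder 1 frame.
10857 s = 3 h 0 min 57 s.
Timecode: 03:00:57:01.

03:00:57:01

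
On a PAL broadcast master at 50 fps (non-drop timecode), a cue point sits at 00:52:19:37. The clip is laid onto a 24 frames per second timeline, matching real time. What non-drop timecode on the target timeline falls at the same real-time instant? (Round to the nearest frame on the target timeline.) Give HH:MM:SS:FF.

00:52:19:18

Source frame index: (0×3600 + 52×60 + 19) × 50 + 37 = 156987.
Real time: 156987 / (50) = 156987/50 s.
Target frame: (156987/50) × (24) = 1883844/25 ≈ 75353.760 → 75354.
At 24 labels/s: frame 75354 → 00:52:19:18.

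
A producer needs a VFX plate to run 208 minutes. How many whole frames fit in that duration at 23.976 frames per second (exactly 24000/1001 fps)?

299220 frames

208 min = 12480 s.
Frames = 12480 × 24000/1001 = 23040000/77 ≈ 299220.7792.
Complete frames: 299220.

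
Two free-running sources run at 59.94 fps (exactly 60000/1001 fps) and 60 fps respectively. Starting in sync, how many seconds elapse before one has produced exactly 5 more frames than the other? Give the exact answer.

The gap grows by |60 − 60000/1001| = 60/1001 frames per second.
Time for a 5-frame gap: 5 ÷ (60/1001) = 1001/12 s.

1001/12 seconds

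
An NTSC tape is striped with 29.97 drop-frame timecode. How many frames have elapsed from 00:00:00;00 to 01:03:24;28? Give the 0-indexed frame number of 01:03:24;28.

Complete 10-minute blocks: 6, each 17982 frames → 107892.
Remaining 3 whole minutes in the current block: 1800 + 2 × 1798 = 5396 frames.
Within the current minute: 24 × 30 + 28 − 2 = 746 (labels ;00/;01 skipped at this minute). Total = 107892 + 5396 + 746 = 114034.

114034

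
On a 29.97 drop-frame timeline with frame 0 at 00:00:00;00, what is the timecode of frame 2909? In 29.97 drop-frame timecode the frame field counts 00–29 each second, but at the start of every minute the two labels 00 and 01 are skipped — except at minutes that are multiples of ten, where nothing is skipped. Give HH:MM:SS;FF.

Each 10-minute DF block holds 10 × 60 × 30 − 9 × 2 = 17982 frames. 2909 ÷ 17982 → 0 full blocks, remainder 2909.
Within the partial block the first minute is 1800 frames and each further minute 1798, so 1 further minute boundary passed. Total skipped labels = 18 × 0 + 2 × 1 = 2.
Non-drop label index = 2909 + 2 = 2911; at 30 labels/s that is 00:01:37:01, i.e. DF 00:01:37;01.

00:01:37;01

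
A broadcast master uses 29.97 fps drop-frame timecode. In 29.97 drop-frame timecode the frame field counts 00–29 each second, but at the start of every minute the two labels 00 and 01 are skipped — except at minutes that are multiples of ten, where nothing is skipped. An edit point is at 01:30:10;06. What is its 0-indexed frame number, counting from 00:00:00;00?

162144

Complete 10-minute blocks: 9, each 17982 frames → 161838.
Remaining 0 whole minutes in the current block: 0 frames.
Within the current minute: 10 × 30 + 6 = 306. Total = 161838 + 0 + 306 = 162144.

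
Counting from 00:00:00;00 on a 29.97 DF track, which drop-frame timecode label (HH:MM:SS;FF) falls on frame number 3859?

Each 10-minute DF block holds 10 × 60 × 30 − 9 × 2 = 17982 frames. 3859 ÷ 17982 → 0 full blocks, remainder 3859.
Within the partial block the first minute is 1800 frames and each further minute 1798, so 2 further minute boundaries passed. Total skipped labels = 18 × 0 + 2 × 2 = 4.
Non-drop label index = 3859 + 4 = 3863; at 30 labels/s that is 00:02:08:23, i.e. DF 00:02:08;23.

00:02:08;23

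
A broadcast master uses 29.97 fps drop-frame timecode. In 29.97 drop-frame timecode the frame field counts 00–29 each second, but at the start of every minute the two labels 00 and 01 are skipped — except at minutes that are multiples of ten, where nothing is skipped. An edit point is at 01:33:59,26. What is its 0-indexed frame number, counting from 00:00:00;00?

169028

Complete 10-minute blocks: 9, each 17982 frames → 161838.
Remaining 3 whole minutes in the current block: 1800 + 2 × 1798 = 5396 frames.
Within the current minute: 59 × 30 + 26 − 2 = 1794 (labels ;00/;01 skipped at this minute). Total = 161838 + 5396 + 1794 = 169028.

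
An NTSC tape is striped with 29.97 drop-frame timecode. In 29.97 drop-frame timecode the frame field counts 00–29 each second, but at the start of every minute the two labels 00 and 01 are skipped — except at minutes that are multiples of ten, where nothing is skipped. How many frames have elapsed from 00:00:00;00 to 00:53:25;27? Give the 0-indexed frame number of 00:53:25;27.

96081

Complete 10-minute blocks: 5, each 17982 frames → 89910.
Remaining 3 whole minutes in the current block: 1800 + 2 × 1798 = 5396 frames.
Within the current minute: 25 × 30 + 27 − 2 = 775 (labels ;00/;01 skipped at this minute). Total = 89910 + 5396 + 775 = 96081.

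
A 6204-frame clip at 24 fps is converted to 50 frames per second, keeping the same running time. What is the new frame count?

Target frames = source frames × (target rate / source rate) = 6204 × (50)/(24) = 6204 × 25/12 = 12925.

12925 frames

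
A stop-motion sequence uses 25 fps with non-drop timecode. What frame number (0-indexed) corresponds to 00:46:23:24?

Total seconds to the label: (0 × 3600 + 46 × 60 + 23) = 2783.
Frame index = 2783 × 25 + 24 = 69599.

69599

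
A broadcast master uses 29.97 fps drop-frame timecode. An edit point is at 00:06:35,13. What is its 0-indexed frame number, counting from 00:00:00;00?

11851

As if non-drop at 30 labels/s: (0 × 3600 + 6 × 60 + 35) × 30 + 13 = 11863.
Minute boundaries passed: 6; those not divisible by 10: 6 − 0 = 6; dropped labels = 2 × 6 = 12.
Actual frame index = 11863 − 12 = 11851.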